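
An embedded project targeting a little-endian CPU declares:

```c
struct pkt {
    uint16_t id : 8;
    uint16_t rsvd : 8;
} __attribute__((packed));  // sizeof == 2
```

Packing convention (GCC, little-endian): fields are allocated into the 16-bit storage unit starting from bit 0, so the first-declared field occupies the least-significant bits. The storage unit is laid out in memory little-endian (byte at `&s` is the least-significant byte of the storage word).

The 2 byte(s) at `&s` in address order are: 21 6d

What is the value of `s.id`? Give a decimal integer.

33

[0]=0x21 [1]=0x6d (little-endian) → word 0x6d21
id:8 @ bit 0 → (0x6d21>>0)&0xff = 0x21  ←
rsvd:8 @ bit 8 → (0x6d21>>8)&0xff = 0x6d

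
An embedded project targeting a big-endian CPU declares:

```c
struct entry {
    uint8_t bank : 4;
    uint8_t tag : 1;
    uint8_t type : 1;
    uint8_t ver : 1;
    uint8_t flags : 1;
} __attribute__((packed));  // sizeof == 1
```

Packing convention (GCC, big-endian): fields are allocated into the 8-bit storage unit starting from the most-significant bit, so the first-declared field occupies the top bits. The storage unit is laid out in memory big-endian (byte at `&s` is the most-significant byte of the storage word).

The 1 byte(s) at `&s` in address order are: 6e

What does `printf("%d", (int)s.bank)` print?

[0]=0x6e (big-endian) → word 0x6e
bank:4 @ bit 4 → (0x6e>>4)&0xf = 0x6  ←
tag:1 @ bit 3 → (0x6e>>3)&0x1 = 0x1
type:1 @ bit 2 → (0x6e>>2)&0x1 = 0x1
ver:1 @ bit 1 → (0x6e>>1)&0x1 = 0x1
flags:1 @ bit 0 → (0x6e>>0)&0x1 = 0x0

6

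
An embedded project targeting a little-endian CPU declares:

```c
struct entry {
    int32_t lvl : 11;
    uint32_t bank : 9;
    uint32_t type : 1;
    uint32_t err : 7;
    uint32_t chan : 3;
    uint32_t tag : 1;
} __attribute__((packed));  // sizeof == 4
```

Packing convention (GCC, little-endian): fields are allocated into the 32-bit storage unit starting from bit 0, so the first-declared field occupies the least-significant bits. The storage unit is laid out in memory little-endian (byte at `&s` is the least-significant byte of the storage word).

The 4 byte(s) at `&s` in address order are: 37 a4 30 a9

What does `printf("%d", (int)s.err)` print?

[0]=0x37 [1]=0xa4 [2]=0x30 [3]=0xa9 (little-endian) → word 0xa930a437
lvl:11 @ bit 0 → (0xa930a437>>0)&0x7ff = 0x437
bank:9 @ bit 11 → (0xa930a437>>11)&0x1ff = 0x14
type:1 @ bit 20 → (0xa930a437>>20)&0x1 = 0x1
err:7 @ bit 21 → (0xa930a437>>21)&0x7f = 0x49  ←
chan:3 @ bit 28 → (0xa930a437>>28)&0x7 = 0x2
tag:1 @ bit 31 → (0xa930a437>>31)&0x1 = 0x1

73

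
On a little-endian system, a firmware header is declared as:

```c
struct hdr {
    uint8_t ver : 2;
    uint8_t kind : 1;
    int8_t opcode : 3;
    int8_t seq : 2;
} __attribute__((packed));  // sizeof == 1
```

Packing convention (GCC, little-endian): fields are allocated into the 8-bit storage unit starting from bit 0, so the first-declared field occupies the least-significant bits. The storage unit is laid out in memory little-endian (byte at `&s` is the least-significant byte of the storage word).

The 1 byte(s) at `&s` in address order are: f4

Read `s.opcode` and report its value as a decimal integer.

-2

[0]=0xf4 (little-endian) → word 0xf4
ver:2 @ bit 0 → (0xf4>>0)&0x3 = 0x0
kind:1 @ bit 2 → (0xf4>>2)&0x1 = 0x1
opcode:3 @ bit 3 → (0xf4>>3)&0x7 = 0x6  ←
seq:2 @ bit 6 → (0xf4>>6)&0x3 = 0x3
opcode signed 3b, MSB=1: 6 - 8 = -2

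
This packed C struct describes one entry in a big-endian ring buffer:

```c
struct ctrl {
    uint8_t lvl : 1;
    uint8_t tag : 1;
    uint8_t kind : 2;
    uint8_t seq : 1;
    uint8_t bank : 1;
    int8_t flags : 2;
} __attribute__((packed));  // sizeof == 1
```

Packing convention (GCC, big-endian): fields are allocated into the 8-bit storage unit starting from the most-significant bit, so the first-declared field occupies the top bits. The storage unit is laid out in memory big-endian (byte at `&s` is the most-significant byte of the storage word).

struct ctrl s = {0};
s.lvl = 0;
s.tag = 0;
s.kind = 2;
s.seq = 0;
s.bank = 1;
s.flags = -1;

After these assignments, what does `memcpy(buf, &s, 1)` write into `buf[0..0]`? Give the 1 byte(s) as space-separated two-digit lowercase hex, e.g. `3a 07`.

27

lvl:1 = 0 → 0x0 << 7 → word 0x00
tag:1 = 0 → 0x0 << 6 → word 0x00
kind:2 = 2 → 0x2 << 4 → word 0x20
seq:1 = 0 → 0x0 << 3 → word 0x20
bank:1 = 1 → 0x1 << 2 → word 0x24
flags:2 = -1 → 0x3 << 0 → word 0x27
word = 0x27 → big-endian bytes:
  [0]=0x27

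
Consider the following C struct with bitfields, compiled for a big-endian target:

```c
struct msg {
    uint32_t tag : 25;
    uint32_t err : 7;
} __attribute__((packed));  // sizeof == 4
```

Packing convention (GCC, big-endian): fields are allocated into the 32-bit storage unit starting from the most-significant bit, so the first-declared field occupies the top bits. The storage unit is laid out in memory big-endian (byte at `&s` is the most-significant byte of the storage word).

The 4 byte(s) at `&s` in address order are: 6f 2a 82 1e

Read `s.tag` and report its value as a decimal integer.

14570756

[0]=0x6f [1]=0x2a [2]=0x82 [3]=0x1e (big-endian) → word 0x6f2a821e
tag:25 @ bit 7 → (0x6f2a821e>>7)&0x1ffffff = 0xde5504  ←
err:7 @ bit 0 → (0x6f2a821e>>0)&0x7f = 0x1e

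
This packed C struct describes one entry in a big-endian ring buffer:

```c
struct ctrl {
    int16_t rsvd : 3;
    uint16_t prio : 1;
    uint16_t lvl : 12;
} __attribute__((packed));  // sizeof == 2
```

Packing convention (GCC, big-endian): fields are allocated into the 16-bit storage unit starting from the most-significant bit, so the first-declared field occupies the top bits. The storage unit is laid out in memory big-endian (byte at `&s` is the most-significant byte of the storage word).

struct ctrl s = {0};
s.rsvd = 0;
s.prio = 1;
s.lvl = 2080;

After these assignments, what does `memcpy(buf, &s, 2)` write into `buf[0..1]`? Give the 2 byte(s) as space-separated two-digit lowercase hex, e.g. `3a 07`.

18 20

rsvd (3b) val=0 bits=0x0 at bit 13: 0x0000
prio (1b) val=1 bits=0x1 at bit 12: 0x1000
lvl (12b) val=2080 bits=0x820 at bit 0: 0x1820
word = 0x1820 → big-endian bytes:
  [0]=0x18  [1]=0x20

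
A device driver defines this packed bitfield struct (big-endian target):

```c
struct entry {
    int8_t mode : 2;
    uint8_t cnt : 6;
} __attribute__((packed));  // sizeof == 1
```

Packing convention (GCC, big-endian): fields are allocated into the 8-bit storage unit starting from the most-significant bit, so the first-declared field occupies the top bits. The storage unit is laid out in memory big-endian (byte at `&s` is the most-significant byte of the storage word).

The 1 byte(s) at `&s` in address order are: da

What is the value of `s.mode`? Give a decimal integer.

[0]=0xda (big-endian) → word 0xda
mode:2 @ bit 6 → (0xda>>6)&0x3 = 0x3  ←
cnt:6 @ bit 0 → (0xda>>0)&0x3f = 0x1a
mode signed 2b, MSB=1: 3 - 4 = -1

-1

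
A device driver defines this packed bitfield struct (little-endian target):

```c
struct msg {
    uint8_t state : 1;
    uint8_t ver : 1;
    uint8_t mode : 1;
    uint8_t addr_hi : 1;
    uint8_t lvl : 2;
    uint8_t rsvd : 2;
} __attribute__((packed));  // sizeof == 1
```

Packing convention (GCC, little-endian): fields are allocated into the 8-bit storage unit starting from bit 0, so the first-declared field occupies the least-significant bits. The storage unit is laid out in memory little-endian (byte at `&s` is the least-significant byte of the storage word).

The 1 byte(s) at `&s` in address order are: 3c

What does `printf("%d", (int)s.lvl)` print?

[0]=0x3c (little-endian) → word 0x3c
state:1 @ bit 0 → (0x3c>>0)&0x1 = 0x0
ver:1 @ bit 1 → (0x3c>>1)&0x1 = 0x0
mode:1 @ bit 2 → (0x3c>>2)&0x1 = 0x1
addr_hi:1 @ bit 3 → (0x3c>>3)&0x1 = 0x1
lvl:2 @ bit 4 → (0x3c>>4)&0x3 = 0x3  ←
rsvd:2 @ bit 6 → (0x3c>>6)&0x3 = 0x0

3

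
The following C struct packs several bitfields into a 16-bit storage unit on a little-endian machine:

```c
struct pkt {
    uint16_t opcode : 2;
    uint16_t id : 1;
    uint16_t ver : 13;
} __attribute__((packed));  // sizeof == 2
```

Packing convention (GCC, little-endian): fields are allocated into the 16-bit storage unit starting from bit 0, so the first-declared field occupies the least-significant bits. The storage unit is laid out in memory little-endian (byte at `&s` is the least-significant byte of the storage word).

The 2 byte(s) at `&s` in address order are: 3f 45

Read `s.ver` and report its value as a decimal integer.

2215

[0]=0x3f [1]=0x45 (little-endian) → word 0x453f
opcode:2 @ bit 0 → (0x453f>>0)&0x3 = 0x3
id:1 @ bit 2 → (0x453f>>2)&0x1 = 0x1
ver:13 @ bit 3 → (0x453f>>3)&0x1fff = 0x8a7  ←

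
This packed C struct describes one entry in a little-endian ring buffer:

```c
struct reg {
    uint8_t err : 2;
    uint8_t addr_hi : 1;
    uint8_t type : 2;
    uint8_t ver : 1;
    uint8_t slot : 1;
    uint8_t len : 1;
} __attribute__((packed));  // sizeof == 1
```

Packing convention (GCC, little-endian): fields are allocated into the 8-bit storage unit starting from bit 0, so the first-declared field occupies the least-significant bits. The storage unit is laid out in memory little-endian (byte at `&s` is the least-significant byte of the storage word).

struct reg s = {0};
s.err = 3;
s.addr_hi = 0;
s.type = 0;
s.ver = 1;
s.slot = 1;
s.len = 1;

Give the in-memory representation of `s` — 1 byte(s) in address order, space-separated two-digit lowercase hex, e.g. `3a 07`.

[0+:2] err=3 & 0x3 = 0x3; word=0x03
[2+:1] addr_hi=0 & 0x1 = 0x0; word=0x03
[3+:2] type=0 & 0x3 = 0x0; word=0x03
[5+:1] ver=1 & 0x1 = 0x1; word=0x23
[6+:1] slot=1 & 0x1 = 0x1; word=0x63
[7+:1] len=1 & 0x1 = 0x1; word=0xe3
word = 0xe3 → little-endian bytes:
  [0]=0xe3

e3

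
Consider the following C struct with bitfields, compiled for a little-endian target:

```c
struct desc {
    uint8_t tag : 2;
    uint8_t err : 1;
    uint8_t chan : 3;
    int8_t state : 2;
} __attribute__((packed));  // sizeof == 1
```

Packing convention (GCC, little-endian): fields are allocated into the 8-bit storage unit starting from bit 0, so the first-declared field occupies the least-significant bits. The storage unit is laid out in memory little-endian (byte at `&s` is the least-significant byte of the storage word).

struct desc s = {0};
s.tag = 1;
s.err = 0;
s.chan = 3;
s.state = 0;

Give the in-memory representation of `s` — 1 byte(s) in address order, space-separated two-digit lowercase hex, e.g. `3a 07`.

19

tag (2b) val=1 bits=0x1 at bit 0: 0x01
err (1b) val=0 bits=0x0 at bit 2: 0x01
chan (3b) val=3 bits=0x3 at bit 3: 0x19
state (2b) val=0 bits=0x0 at bit 6: 0x19
word = 0x19 → little-endian bytes:
  [0]=0x19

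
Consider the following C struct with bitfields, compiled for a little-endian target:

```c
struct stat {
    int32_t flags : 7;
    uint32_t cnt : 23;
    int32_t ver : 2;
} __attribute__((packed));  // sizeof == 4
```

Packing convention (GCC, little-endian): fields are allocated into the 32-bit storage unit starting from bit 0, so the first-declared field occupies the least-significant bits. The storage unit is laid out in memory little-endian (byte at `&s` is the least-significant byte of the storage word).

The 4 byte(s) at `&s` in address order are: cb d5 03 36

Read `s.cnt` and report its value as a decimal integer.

[0]=0xcb [1]=0xd5 [2]=0x03 [3]=0x36 (little-endian) → word 0x3603d5cb
flags:7 @ bit 0 → (0x3603d5cb>>0)&0x7f = 0x4b
cnt:23 @ bit 7 → (0x3603d5cb>>7)&0x7fffff = 0x6c07ab  ←
ver:2 @ bit 30 → (0x3603d5cb>>30)&0x3 = 0x0

7079851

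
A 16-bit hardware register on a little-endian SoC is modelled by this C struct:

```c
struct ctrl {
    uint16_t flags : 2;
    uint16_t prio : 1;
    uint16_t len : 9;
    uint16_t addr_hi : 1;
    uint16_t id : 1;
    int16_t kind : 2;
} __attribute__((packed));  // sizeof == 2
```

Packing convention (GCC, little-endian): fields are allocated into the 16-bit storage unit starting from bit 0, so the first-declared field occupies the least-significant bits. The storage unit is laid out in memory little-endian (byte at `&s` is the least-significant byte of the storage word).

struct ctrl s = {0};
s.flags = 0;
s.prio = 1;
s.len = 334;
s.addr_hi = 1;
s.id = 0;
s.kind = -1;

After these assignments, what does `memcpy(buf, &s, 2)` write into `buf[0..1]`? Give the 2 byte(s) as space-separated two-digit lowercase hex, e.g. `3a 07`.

flags (2b) val=0 bits=0x0 at bit 0: 0x0000
prio (1b) val=1 bits=0x1 at bit 2: 0x0004
len (9b) val=334 bits=0x14e at bit 3: 0x0a74
addr_hi (1b) val=1 bits=0x1 at bit 12: 0x1a74
id (1b) val=0 bits=0x0 at bit 13: 0x1a74
kind (2b) val=-1 bits=0x3 at bit 14: 0xda74
word = 0xda74 → little-endian bytes:
  [0]=0x74  [1]=0xda

74 da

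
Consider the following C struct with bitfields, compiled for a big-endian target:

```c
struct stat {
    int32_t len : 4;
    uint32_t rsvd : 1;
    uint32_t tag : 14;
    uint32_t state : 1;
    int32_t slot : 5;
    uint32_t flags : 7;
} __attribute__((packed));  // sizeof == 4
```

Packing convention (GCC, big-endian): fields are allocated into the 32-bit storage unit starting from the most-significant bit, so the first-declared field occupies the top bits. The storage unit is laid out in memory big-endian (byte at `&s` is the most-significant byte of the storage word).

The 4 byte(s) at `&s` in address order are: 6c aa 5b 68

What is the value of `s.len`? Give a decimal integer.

6

[0]=0x6c [1]=0xaa [2]=0x5b [3]=0x68 (big-endian) → word 0x6caa5b68
len [28+:4] = (word>>28) & 0xf = 6  ←
rsvd [27+:1] = (word>>27) & 0x1 = 1
tag [13+:14] = (word>>13) & 0x3fff = 9554
state [12+:1] = (word>>12) & 0x1 = 1
slot [7+:5] = (word>>7) & 0x1f = 22
flags [0+:7] = (word>>0) & 0x7f = 104
len signed 4b, MSB=0: value = 6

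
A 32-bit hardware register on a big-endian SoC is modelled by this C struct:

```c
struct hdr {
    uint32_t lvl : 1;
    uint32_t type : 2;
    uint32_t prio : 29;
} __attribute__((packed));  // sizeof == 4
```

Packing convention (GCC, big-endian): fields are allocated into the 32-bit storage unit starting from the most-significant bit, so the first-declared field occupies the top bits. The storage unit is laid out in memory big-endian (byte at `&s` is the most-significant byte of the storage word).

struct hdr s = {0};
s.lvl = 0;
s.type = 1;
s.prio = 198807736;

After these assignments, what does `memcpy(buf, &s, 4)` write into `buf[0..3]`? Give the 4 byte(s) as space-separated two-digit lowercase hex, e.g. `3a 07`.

[31+:1] lvl=0 & 0x1 = 0x0; word=0x00000000
[29+:2] type=1 & 0x3 = 0x1; word=0x20000000
[0+:29] prio=198807736 & 0x1fffffff = 0xbd990b8; word=0x2bd990b8
word = 0x2bd990b8 → big-endian bytes:
  [0]=0x2b  [1]=0xd9  [2]=0x90  [3]=0xb8

2b d9 90 b8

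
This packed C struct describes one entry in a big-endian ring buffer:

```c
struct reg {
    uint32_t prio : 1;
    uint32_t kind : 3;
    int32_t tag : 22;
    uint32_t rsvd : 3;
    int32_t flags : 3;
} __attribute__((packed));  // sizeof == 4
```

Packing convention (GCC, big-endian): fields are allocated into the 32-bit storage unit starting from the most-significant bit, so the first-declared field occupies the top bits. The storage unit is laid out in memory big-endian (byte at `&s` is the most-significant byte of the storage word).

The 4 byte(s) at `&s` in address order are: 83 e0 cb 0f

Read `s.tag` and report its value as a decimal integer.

1016620

[0]=0x83 [1]=0xe0 [2]=0xcb [3]=0x0f (big-endian) → word 0x83e0cb0f
prio:1 @ bit 31 → (0x83e0cb0f>>31)&0x1 = 0x1
kind:3 @ bit 28 → (0x83e0cb0f>>28)&0x7 = 0x0
tag:22 @ bit 6 → (0x83e0cb0f>>6)&0x3fffff = 0xf832c  ←
rsvd:3 @ bit 3 → (0x83e0cb0f>>3)&0x7 = 0x1
flags:3 @ bit 0 → (0x83e0cb0f>>0)&0x7 = 0x7
tag signed 22b, MSB=0: value = 1016620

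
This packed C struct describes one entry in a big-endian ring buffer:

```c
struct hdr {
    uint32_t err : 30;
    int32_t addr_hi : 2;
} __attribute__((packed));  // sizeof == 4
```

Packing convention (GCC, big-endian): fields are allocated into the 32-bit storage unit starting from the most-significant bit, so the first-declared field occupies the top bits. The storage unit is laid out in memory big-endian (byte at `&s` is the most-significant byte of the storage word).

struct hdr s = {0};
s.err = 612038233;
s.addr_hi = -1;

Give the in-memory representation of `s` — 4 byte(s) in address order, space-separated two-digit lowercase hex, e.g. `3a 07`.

[2+:30] err=612038233 & 0x3fffffff = 0x247af659; word=0x91ebd964
[0+:2] addr_hi=-1 & 0x3 = 0x3; word=0x91ebd967
word = 0x91ebd967 → big-endian bytes:
  [0]=0x91  [1]=0xeb  [2]=0xd9  [3]=0x67

91 eb d9 67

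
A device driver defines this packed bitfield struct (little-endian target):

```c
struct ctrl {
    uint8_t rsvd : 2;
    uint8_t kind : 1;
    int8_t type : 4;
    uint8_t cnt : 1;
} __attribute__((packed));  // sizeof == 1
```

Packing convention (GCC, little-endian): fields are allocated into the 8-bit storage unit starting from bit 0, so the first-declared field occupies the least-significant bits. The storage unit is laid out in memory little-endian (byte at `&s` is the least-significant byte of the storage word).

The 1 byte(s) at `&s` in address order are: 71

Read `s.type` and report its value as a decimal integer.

[0]=0x71 (little-endian) → word 0x71
rsvd [0+:2] = (word>>0) & 0x3 = 1
kind [2+:1] = (word>>2) & 0x1 = 0
type [3+:4] = (word>>3) & 0xf = 14  ←
cnt [7+:1] = (word>>7) & 0x1 = 0
type signed 4b, MSB=1: 14 - 16 = -2

-2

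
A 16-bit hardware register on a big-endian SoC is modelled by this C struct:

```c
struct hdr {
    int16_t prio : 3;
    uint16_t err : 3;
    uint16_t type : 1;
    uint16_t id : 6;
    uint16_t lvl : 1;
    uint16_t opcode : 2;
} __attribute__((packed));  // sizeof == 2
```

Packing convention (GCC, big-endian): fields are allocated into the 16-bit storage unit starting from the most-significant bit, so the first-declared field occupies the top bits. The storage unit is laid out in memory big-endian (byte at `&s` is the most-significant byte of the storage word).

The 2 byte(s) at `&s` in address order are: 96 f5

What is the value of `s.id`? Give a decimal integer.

30

[0]=0x96 [1]=0xf5 (big-endian) → word 0x96f5
prio [13+:3] = (word>>13) & 0x7 = 4
err [10+:3] = (word>>10) & 0x7 = 5
type [9+:1] = (word>>9) & 0x1 = 1
id [3+:6] = (word>>3) & 0x3f = 30  ←
lvl [2+:1] = (word>>2) & 0x1 = 1
opcode [0+:2] = (word>>0) & 0x3 = 1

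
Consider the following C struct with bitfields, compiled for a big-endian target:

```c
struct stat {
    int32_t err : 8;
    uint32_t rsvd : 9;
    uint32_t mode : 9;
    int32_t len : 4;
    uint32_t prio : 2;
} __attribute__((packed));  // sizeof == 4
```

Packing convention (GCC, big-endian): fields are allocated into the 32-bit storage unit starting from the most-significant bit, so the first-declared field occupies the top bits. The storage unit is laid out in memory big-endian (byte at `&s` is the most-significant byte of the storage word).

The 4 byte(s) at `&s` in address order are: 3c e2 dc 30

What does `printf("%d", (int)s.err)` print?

[0]=0x3c [1]=0xe2 [2]=0xdc [3]=0x30 (big-endian) → word 0x3ce2dc30
err [24+:8] = (word>>24) & 0xff = 60  ←
rsvd [15+:9] = (word>>15) & 0x1ff = 453
mode [6+:9] = (word>>6) & 0x1ff = 368
len [2+:4] = (word>>2) & 0xf = 12
prio [0+:2] = (word>>0) & 0x3 = 0
err signed 8b, MSB=0: value = 60

60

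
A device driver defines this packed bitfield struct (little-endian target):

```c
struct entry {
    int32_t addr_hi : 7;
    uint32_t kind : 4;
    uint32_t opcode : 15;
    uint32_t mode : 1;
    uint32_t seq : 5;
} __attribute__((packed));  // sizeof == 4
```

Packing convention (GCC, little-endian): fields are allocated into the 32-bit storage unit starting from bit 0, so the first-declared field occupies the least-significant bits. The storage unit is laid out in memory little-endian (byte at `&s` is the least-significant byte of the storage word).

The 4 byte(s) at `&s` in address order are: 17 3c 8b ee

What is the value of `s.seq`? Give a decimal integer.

[0]=0x17 [1]=0x3c [2]=0x8b [3]=0xee (little-endian) → word 0xee8b3c17
addr_hi [0+:7] = (word>>0) & 0x7f = 23
kind [7+:4] = (word>>7) & 0xf = 8
opcode [11+:15] = (word>>11) & 0x7fff = 20839
mode [26+:1] = (word>>26) & 0x1 = 1
seq [27+:5] = (word>>27) & 0x1f = 29  ←

29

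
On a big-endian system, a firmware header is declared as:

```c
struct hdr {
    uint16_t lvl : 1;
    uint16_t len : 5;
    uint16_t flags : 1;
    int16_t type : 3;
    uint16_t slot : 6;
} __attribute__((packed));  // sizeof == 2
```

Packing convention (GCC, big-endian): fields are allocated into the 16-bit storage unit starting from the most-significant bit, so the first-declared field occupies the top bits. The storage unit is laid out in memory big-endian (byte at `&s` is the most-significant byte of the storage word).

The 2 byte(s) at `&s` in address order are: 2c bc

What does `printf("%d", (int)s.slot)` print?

[0]=0x2c [1]=0xbc (big-endian) → word 0x2cbc
lvl:1 @ bit 15 → (0x2cbc>>15)&0x1 = 0x0
len:5 @ bit 10 → (0x2cbc>>10)&0x1f = 0xb
flags:1 @ bit 9 → (0x2cbc>>9)&0x1 = 0x0
type:3 @ bit 6 → (0x2cbc>>6)&0x7 = 0x2
slot:6 @ bit 0 → (0x2cbc>>0)&0x3f = 0x3c  ←

60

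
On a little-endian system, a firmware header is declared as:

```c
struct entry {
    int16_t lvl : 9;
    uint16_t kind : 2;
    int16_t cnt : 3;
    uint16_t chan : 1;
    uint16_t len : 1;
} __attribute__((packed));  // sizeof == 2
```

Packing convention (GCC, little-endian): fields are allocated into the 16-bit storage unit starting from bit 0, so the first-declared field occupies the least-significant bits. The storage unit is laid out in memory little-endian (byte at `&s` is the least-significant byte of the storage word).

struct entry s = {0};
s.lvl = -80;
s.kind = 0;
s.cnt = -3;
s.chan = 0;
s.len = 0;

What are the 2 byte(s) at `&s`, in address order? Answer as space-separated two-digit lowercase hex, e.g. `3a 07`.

b0 29

lvl (9b) val=-80 bits=0x1b0 at bit 0: 0x01b0
kind (2b) val=0 bits=0x0 at bit 9: 0x01b0
cnt (3b) val=-3 bits=0x5 at bit 11: 0x29b0
chan (1b) val=0 bits=0x0 at bit 14: 0x29b0
len (1b) val=0 bits=0x0 at bit 15: 0x29b0
word = 0x29b0 → little-endian bytes:
  [0]=0xb0  [1]=0x29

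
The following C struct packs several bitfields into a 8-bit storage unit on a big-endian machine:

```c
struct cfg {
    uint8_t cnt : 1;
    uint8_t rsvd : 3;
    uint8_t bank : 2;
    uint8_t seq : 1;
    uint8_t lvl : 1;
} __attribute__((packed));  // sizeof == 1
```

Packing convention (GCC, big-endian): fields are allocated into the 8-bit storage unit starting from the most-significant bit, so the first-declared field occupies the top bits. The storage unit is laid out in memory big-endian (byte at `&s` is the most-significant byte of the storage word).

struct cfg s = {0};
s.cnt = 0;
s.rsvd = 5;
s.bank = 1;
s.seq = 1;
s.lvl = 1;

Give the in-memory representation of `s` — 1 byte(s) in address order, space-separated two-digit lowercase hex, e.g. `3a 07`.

[7+:1] cnt=0 & 0x1 = 0x0; word=0x00
[4+:3] rsvd=5 & 0x7 = 0x5; word=0x50
[2+:2] bank=1 & 0x3 = 0x1; word=0x54
[1+:1] seq=1 & 0x1 = 0x1; word=0x56
[0+:1] lvl=1 & 0x1 = 0x1; word=0x57
word = 0x57 → big-endian bytes:
  [0]=0x57

57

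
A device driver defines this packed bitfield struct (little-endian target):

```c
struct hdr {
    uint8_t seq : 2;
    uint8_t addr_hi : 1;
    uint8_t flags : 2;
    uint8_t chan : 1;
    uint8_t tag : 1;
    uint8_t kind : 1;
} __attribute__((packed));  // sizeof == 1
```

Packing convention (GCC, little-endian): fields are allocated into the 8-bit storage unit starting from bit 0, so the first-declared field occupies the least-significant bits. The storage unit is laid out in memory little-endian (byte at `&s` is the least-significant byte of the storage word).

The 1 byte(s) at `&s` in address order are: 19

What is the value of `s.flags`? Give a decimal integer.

[0]=0x19 (little-endian) → word 0x19
seq [0+:2] = (word>>0) & 0x3 = 1
addr_hi [2+:1] = (word>>2) & 0x1 = 0
flags [3+:2] = (word>>3) & 0x3 = 3  ←
chan [5+:1] = (word>>5) & 0x1 = 0
tag [6+:1] = (word>>6) & 0x1 = 0
kind [7+:1] = (word>>7) & 0x1 = 0

3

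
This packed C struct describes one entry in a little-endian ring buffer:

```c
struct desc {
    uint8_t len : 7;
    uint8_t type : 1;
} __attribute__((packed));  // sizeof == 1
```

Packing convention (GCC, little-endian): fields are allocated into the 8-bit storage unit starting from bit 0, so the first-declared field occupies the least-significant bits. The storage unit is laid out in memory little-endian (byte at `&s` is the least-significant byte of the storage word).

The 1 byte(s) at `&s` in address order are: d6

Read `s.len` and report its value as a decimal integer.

86

[0]=0xd6 (little-endian) → word 0xd6
len [0+:7] = (word>>0) & 0x7f = 86  ←
type [7+:1] = (word>>7) & 0x1 = 1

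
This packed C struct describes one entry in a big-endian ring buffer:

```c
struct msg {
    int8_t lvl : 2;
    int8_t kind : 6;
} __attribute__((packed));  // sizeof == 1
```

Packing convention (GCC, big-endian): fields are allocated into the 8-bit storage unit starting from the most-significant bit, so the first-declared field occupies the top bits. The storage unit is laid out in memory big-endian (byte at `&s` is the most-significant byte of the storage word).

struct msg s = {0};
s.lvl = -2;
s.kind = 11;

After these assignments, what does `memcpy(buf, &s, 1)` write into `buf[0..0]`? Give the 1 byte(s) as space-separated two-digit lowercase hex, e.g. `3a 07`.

8b

lvl:2 = -2 → 0x2 << 6 → word 0x80
kind:6 = 11 → 0xb << 0 → word 0x8b
word = 0x8b → big-endian bytes:
  [0]=0x8b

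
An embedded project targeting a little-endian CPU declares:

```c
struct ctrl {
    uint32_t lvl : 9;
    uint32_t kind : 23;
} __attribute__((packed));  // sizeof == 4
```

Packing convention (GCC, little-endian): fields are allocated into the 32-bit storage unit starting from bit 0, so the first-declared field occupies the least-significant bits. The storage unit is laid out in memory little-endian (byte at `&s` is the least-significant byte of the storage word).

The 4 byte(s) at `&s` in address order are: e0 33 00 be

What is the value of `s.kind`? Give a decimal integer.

6225945

[0]=0xe0 [1]=0x33 [2]=0x00 [3]=0xbe (little-endian) → word 0xbe0033e0
lvl [0+:9] = (word>>0) & 0x1ff = 480
kind [9+:23] = (word>>9) & 0x7fffff = 6225945  ←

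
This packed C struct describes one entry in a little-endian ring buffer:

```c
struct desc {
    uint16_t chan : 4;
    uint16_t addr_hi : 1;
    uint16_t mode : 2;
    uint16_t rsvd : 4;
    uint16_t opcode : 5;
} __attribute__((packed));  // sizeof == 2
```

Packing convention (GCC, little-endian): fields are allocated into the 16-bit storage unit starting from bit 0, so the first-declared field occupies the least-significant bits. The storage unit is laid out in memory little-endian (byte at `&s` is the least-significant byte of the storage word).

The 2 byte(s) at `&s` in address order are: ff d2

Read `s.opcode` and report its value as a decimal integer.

26

[0]=0xff [1]=0xd2 (little-endian) → word 0xd2ff
chan:4 @ bit 0 → (0xd2ff>>0)&0xf = 0xf
addr_hi:1 @ bit 4 → (0xd2ff>>4)&0x1 = 0x1
mode:2 @ bit 5 → (0xd2ff>>5)&0x3 = 0x3
rsvd:4 @ bit 7 → (0xd2ff>>7)&0xf = 0x5
opcode:5 @ bit 11 → (0xd2ff>>11)&0x1f = 0x1a  ←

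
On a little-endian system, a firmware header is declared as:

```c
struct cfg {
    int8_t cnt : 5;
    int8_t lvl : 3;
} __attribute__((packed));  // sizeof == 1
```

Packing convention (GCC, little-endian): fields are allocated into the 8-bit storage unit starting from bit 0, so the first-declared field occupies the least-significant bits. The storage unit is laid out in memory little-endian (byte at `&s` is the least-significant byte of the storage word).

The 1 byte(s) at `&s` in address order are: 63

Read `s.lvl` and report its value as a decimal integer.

[0]=0x63 (little-endian) → word 0x63
cnt:5 @ bit 0 → (0x63>>0)&0x1f = 0x3
lvl:3 @ bit 5 → (0x63>>5)&0x7 = 0x3  ←
lvl signed 3b, MSB=0: value = 3

3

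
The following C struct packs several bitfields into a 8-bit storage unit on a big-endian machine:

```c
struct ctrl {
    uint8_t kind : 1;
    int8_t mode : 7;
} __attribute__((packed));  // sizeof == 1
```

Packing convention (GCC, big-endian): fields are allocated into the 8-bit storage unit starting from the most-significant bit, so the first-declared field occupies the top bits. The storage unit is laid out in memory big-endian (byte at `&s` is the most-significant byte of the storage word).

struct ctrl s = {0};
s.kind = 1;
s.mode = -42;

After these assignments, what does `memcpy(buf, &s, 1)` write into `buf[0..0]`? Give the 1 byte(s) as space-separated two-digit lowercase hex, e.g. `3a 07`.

[7+:1] kind=1 & 0x1 = 0x1; word=0x80
[0+:7] mode=-42 & 0x7f = 0x56; word=0xd6
word = 0xd6 → big-endian bytes:
  [0]=0xd6

d6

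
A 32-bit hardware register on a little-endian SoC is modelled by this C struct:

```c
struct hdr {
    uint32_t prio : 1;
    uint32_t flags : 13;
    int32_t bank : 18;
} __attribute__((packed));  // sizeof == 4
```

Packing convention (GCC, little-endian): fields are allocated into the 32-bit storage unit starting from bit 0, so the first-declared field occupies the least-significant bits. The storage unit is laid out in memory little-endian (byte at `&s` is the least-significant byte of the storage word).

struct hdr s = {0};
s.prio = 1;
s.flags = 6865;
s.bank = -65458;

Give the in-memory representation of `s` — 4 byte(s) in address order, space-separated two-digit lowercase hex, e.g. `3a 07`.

a3 b5 13 c0

prio (1b) val=1 bits=0x1 at bit 0: 0x00000001
flags (13b) val=6865 bits=0x1ad1 at bit 1: 0x000035a3
bank (18b) val=-65458 bits=0x3004e at bit 14: 0xc013b5a3
word = 0xc013b5a3 → little-endian bytes:
  [0]=0xa3  [1]=0xb5  [2]=0x13  [3]=0xc0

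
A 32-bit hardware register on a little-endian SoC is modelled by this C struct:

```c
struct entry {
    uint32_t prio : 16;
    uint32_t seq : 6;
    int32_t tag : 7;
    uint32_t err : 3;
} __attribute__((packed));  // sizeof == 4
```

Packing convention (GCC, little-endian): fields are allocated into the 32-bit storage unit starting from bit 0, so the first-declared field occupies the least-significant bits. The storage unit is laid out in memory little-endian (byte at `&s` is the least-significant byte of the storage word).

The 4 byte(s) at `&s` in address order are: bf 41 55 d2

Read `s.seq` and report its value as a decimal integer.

21

[0]=0xbf [1]=0x41 [2]=0x55 [3]=0xd2 (little-endian) → word 0xd25541bf
prio [0+:16] = (word>>0) & 0xffff = 16831
seq [16+:6] = (word>>16) & 0x3f = 21  ←
tag [22+:7] = (word>>22) & 0x7f = 73
err [29+:3] = (word>>29) & 0x7 = 6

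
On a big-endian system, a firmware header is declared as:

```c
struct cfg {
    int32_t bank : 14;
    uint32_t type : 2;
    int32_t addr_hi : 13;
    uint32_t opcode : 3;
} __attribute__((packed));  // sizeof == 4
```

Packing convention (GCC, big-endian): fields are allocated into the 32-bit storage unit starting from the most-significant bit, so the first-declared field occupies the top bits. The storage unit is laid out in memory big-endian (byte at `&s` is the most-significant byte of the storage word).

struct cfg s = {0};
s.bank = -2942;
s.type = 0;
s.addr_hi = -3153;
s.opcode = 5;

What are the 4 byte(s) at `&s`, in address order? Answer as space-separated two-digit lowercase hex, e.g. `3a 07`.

d2 08 9d 7d

[18+:14] bank=-2942 & 0x3fff = 0x3482; word=0xd2080000
[16+:2] type=0 & 0x3 = 0x0; word=0xd2080000
[3+:13] addr_hi=-3153 & 0x1fff = 0x13af; word=0xd2089d78
[0+:3] opcode=5 & 0x7 = 0x5; word=0xd2089d7d
word = 0xd2089d7d → big-endian bytes:
  [0]=0xd2  [1]=0x08  [2]=0x9d  [3]=0x7d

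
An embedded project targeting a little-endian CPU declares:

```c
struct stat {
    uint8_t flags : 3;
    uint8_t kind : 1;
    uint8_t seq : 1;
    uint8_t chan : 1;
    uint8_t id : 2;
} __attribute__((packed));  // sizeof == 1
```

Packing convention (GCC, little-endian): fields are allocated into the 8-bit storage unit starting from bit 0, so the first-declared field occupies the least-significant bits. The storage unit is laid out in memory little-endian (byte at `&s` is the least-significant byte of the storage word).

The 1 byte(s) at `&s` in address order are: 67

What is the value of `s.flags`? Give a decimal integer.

[0]=0x67 (little-endian) → word 0x67
flags:3 @ bit 0 → (0x67>>0)&0x7 = 0x7  ←
kind:1 @ bit 3 → (0x67>>3)&0x1 = 0x0
seq:1 @ bit 4 → (0x67>>4)&0x1 = 0x0
chan:1 @ bit 5 → (0x67>>5)&0x1 = 0x1
id:2 @ bit 6 → (0x67>>6)&0x3 = 0x1

7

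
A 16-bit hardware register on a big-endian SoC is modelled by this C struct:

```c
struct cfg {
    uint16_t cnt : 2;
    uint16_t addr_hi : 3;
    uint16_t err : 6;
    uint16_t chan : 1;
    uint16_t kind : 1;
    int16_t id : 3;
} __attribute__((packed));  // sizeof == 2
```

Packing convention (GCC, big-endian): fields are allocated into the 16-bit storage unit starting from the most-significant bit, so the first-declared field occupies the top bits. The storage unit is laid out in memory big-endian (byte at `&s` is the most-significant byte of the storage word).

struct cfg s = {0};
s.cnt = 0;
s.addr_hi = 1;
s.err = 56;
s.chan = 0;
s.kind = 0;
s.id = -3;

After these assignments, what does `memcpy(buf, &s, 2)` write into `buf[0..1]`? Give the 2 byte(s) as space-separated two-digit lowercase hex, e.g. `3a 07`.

0f 05

cnt (2b) val=0 bits=0x0 at bit 14: 0x0000
addr_hi (3b) val=1 bits=0x1 at bit 11: 0x0800
err (6b) val=56 bits=0x38 at bit 5: 0x0f00
chan (1b) val=0 bits=0x0 at bit 4: 0x0f00
kind (1b) val=0 bits=0x0 at bit 3: 0x0f00
id (3b) val=-3 bits=0x5 at bit 0: 0x0f05
word = 0x0f05 → big-endian bytes:
  [0]=0x0f  [1]=0x05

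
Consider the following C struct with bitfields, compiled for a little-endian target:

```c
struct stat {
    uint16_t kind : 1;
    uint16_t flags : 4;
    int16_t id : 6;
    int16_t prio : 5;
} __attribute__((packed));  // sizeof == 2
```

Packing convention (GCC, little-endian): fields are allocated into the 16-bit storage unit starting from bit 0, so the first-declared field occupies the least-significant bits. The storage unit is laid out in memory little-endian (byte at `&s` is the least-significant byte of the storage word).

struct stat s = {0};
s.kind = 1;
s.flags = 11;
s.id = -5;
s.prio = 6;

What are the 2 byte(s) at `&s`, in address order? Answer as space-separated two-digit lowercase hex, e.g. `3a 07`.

77 37

[0+:1] kind=1 & 0x1 = 0x1; word=0x0001
[1+:4] flags=11 & 0xf = 0xb; word=0x0017
[5+:6] id=-5 & 0x3f = 0x3b; word=0x0777
[11+:5] prio=6 & 0x1f = 0x6; word=0x3777
word = 0x3777 → little-endian bytes:
  [0]=0x77  [1]=0x37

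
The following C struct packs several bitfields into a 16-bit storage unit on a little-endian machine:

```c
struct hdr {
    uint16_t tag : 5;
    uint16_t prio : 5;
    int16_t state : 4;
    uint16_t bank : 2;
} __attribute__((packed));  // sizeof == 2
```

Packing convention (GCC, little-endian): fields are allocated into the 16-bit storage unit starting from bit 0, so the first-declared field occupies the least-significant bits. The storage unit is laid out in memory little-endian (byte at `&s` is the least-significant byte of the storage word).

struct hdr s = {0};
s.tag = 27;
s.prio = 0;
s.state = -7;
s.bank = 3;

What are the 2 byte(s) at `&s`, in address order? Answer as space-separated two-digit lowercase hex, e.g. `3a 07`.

tag:5 = 27 → 0x1b << 0 → word 0x001b
prio:5 = 0 → 0x0 << 5 → word 0x001b
state:4 = -7 → 0x9 << 10 → word 0x241b
bank:2 = 3 → 0x3 << 14 → word 0xe41b
word = 0xe41b → little-endian bytes:
  [0]=0x1b  [1]=0xe4

1b e4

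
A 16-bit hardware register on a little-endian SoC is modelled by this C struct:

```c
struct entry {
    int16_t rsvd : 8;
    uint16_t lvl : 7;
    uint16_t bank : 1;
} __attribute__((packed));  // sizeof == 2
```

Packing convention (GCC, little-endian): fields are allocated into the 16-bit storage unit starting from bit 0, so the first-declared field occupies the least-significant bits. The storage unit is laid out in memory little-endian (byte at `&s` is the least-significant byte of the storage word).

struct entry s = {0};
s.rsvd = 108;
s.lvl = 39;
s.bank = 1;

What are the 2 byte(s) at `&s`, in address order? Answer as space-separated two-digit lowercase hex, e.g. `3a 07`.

rsvd:8 = 108 → 0x6c << 0 → word 0x006c
lvl:7 = 39 → 0x27 << 8 → word 0x276c
bank:1 = 1 → 0x1 << 15 → word 0xa76c
word = 0xa76c → little-endian bytes:
  [0]=0x6c  [1]=0xa7

6c a7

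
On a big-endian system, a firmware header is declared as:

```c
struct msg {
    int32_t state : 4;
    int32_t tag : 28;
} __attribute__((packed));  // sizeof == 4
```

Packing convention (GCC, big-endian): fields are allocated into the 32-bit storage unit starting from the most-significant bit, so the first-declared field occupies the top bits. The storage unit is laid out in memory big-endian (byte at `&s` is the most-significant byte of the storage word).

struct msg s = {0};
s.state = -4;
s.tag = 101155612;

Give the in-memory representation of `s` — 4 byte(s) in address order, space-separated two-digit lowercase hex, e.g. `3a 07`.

state:4 = -4 → 0xc << 28 → word 0xc0000000
tag:28 = 101155612 → 0x607831c << 0 → word 0xc607831c
word = 0xc607831c → big-endian bytes:
  [0]=0xc6  [1]=0x07  [2]=0x83  [3]=0x1c

c6 07 83 1c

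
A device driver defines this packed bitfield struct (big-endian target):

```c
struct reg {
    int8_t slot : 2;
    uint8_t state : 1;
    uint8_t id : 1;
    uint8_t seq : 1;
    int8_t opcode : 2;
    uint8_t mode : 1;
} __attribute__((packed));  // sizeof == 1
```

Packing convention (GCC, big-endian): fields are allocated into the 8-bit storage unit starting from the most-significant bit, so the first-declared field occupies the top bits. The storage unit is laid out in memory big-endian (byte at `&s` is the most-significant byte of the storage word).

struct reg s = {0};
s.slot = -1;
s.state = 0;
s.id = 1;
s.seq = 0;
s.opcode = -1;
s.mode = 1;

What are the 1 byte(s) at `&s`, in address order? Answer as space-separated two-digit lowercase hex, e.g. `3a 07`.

slot:2 = -1 → 0x3 << 6 → word 0xc0
state:1 = 0 → 0x0 << 5 → word 0xc0
id:1 = 1 → 0x1 << 4 → word 0xd0
seq:1 = 0 → 0x0 << 3 → word 0xd0
opcode:2 = -1 → 0x3 << 1 → word 0xd6
mode:1 = 1 → 0x1 << 0 → word 0xd7
word = 0xd7 → big-endian bytes:
  [0]=0xd7

d7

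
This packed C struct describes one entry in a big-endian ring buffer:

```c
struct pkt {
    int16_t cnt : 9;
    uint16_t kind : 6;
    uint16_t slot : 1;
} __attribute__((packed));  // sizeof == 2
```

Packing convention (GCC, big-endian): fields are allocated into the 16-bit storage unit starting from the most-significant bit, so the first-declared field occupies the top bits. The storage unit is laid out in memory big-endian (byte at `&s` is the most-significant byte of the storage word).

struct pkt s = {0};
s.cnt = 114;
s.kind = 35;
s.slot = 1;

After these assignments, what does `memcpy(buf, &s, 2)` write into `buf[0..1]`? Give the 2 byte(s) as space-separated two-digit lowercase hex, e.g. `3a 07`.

39 47

cnt:9 = 114 → 0x72 << 7 → word 0x3900
kind:6 = 35 → 0x23 << 1 → word 0x3946
slot:1 = 1 → 0x1 << 0 → word 0x3947
word = 0x3947 → big-endian bytes:
  [0]=0x39  [1]=0x47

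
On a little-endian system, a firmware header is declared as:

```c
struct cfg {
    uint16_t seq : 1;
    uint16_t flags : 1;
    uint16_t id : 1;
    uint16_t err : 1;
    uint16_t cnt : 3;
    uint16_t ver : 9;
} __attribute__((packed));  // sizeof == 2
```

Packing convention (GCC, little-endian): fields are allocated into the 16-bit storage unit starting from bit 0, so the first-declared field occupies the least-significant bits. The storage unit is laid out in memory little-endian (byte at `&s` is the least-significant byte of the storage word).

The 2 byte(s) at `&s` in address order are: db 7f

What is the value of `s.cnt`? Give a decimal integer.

[0]=0xdb [1]=0x7f (little-endian) → word 0x7fdb
seq:1 @ bit 0 → (0x7fdb>>0)&0x1 = 0x1
flags:1 @ bit 1 → (0x7fdb>>1)&0x1 = 0x1
id:1 @ bit 2 → (0x7fdb>>2)&0x1 = 0x0
err:1 @ bit 3 → (0x7fdb>>3)&0x1 = 0x1
cnt:3 @ bit 4 → (0x7fdb>>4)&0x7 = 0x5  ←
ver:9 @ bit 7 → (0x7fdb>>7)&0x1ff = 0xff

5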